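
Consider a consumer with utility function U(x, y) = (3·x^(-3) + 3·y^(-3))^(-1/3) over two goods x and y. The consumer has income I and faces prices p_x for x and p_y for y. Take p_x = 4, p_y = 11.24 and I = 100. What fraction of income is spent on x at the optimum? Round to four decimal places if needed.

share on x = 0.3154

Substitute y = (y/x)·x into the budget: x* = I/(p_x + p_y·(y/x)).
Numerically y/x = 0.772366, so x* = 100/(4 + 11.24·0.772366) = 7.8856 and y* = 0.772366·7.8856 = 6.0905.
Expenditure on x: 4·7.8856 = 31.5423; share = 0.3154.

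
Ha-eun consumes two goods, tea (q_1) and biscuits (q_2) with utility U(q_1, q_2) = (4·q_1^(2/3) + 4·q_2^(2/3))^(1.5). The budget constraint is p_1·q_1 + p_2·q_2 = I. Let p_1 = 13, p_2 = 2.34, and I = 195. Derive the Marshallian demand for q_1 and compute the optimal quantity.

q_1* = 0.4707

MRS = MU_q_1/MU_q_2 = (q_2/q_1)^(1/3). Set equal to p_1/p_2.
Solve for the ratio: q_2/q_1 = [p_1/p_2]^(3).
Substitute q_2 = (q_2/q_1)·q_1 into the budget: q_1* = I/(p_1 + p_2·(q_2/q_1)).
Numerically q_2/q_1 = 171.467764, so q_1* = 195/(13 + 2.34·171.467764) = 0.4707.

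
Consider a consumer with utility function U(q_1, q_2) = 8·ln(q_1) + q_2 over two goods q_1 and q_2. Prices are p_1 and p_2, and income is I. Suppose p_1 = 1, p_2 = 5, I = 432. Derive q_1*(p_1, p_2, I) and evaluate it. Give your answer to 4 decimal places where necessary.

q_1* = 40

MU_q_1 = 8/q_1, MU_q_2 = 1. Tangency: 8/q_1 = p_1/p_2.
So q_1*(p_1,p_2) = 8·p_2/p_1, independent of income; and q_2* = (I − 8·p_2)/p_2.
At the given prices: q_1* = 8·5/1 = 40.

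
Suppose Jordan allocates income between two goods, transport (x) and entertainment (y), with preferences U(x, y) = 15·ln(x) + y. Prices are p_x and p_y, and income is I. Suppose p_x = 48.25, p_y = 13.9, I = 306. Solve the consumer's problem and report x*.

x* = 4.3212

MU_x = 15/x, MU_y = 1. Tangency: 15/x = p_x/p_y.
So x*(p_x,p_y) = 15·p_y/p_x, independent of income; and y* = (I − 15·p_y)/p_y.
At the given prices: x* = 15·13.9/48.25 = 4.3212.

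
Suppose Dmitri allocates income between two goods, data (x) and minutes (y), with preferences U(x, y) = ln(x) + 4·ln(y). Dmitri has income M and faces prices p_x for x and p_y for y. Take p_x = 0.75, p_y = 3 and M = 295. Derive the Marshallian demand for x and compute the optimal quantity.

The MRS is (1/4)·y/x. Set MRS = p_x/p_y.
So p_y·y = 4·p_x·x; combined with the budget, a share 0.2 of income goes to x.
Demand: x*(p_x,p_y,M) = 0.2·M/p_x and y* = 0.8·M/p_y.
At p_x=0.75, p_y=3, M=295: x* = 0.2·295/0.75 = 78.6667.

x* = 78.6667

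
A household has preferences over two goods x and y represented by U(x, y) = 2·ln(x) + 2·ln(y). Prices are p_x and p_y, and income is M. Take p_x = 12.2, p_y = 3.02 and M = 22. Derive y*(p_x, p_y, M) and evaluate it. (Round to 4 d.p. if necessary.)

y* = 3.6424

Tangency: MRS = y/x = p_x/p_y.
So 2·p_y·y = 2·p_x·x; combined with the budget, a share 0.5 of income goes to x.
Demand: x*(p_x,p_y,M) = 0.5·M/p_x and y* = 0.5·M/p_y.
At p_x=12.2, p_y=3.02, M=22: y* = 0.5·22/3.02 = 3.6424.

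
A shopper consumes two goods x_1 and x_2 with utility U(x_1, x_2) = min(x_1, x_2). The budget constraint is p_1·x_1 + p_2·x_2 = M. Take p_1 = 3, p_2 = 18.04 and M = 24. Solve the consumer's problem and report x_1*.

x_1* = 1.1407

With perfect complements, no substitution: consume in ratio x_1:x_2 = 1:1.
Budget: p_1·x_1 + p_2·x_1 = M, so (p_1 + p_2)·x_1 = M.
Demand: x_1*(p_1,p_2,M) = M/(p_1 + p_2), x_2* = M/(p_1 + p_2).
Here 3 + 18.04 = 21.04, giving x_1* = 1.1407.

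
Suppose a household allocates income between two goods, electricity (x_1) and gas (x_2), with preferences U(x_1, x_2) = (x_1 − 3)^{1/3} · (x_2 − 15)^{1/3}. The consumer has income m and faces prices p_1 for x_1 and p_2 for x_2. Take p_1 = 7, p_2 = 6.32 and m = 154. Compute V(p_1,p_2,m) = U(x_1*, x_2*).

V = 2.0203

This is Cobb-Douglas in (x_1−3, x_2−15): tangency gives 1/3·p_2·(x_2−15) = 1/3·p_1·(x_1−3).
Substituting into the budget: x_1* = 3 + 0.5·(m − 3·p_1 − 15·p_2)/p_1, and x_2* = 15 + 0.5·(…)/p_2.
Discretionary income = 154 − 3·7 − 15·6.32 = 38.2; x_1* = 3 + 0.5·38.2/7 = 5.7286; x_2* = 15 + 0.5·38.2/6.32 = 18.0222.
Utility at the optimum: U(5.7286, 18.0222) = 2.0203.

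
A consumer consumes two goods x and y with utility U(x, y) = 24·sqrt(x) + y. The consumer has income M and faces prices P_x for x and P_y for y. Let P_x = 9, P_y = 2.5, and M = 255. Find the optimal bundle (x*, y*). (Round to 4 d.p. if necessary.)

x* = 11.1111, y* = 62

Plugging in: x* = (12·2.5/9)² = 11.1111, y* = 62.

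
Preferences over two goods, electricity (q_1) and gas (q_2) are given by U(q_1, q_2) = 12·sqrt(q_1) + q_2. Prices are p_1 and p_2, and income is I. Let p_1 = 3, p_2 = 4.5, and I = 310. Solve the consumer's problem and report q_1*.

q_1* = 81

MU_q_1 = 6/√q_1, MU_q_2 = 1. Tangency: 6/√q_1 = p_1/p_2.
Solve: √q_1 = 6·p_2/p_1, so q_1*(p_1,p_2) = (6·p_2/p_1)², and q_2* = (I − p_1·q_1*)/p_2.
Plugging in: q_1* = (6·4.5/3)² = 81.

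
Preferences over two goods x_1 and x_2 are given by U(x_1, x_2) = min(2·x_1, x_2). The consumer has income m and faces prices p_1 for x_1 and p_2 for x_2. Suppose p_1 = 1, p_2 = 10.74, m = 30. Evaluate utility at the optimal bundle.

Leontief preferences: the optimum is at the kink where x_1/1 = x_2/2, i.e. x_2 = 2·x_1.
Budget: p_1·x_1 + p_2·2·x_1 = m, so (p_1 + 2·p_2)·x_1 = m.
Demand: x_1*(p_1,p_2,m) = m/(p_1 + 2·p_2), x_2* = 2·m/(p_1 + 2·p_2).
Here 1 + 2·10.74 = 22.48, giving x_1* = 1.3345 and x_2* = 2.669.
Utility at the optimum: U(1.3345, 2.669) = 2.669.

V = 2.669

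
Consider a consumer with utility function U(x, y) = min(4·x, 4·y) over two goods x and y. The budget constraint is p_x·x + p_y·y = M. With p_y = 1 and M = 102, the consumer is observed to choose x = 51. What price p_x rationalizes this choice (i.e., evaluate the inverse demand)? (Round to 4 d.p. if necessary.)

p_x = 1

With perfect complements, no substitution: consume in ratio x:y = 4:4.
Budget: p_x·x + p_y·x = M, so (4·p_x + 4·p_y)·x = 4·M.
Demand: x*(p_x,p_y,M) = 4·M/(4·p_x + 4·p_y), y* = 4·M/(4·p_x + 4·p_y).
Set x* = 51 in the demand function and solve for p_x: p_x = 1.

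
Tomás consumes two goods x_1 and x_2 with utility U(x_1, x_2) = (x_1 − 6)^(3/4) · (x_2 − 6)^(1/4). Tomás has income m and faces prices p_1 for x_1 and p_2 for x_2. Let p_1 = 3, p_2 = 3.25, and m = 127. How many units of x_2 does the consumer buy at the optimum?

x_2* = 12.8846

MRS = 3·(x_2−6)/(x_1−6). Tangency with p_1/p_2 gives x_2−6 = (1/3)·(p_1/p_2)·(x_1−6).
After buying the subsistence bundle (6, 6), a share 0.75 of the remaining income goes to x_1: x_1* = 6 + 0.75·(m − 6p_1 − 6p_2)/p_1.
Discretionary income = 127 − 6·3 − 6·3.25 = 89.5; x_2* = 6 + 0.25·89.5/3.25 = 12.8846.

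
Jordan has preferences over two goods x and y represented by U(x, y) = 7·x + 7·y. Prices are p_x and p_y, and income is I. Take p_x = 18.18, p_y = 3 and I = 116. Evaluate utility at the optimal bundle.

Linear utility — the consumer picks whichever good has higher MU/price: 7/18.18 = 0.385 vs 7/3 = 2.3333.
y gives more utility per dollar, so spend all income on y: y* = I/p_y, x* = 0.
Numerically: x* = 0, y* = 38.6667.
Utility at the optimum: U(0, 38.6667) = 270.6667.

V = 270.6667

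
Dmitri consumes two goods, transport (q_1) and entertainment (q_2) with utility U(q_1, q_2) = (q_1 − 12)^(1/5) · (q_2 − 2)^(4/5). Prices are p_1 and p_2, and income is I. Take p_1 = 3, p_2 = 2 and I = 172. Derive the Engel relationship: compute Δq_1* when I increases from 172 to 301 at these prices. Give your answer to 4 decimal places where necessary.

Δq_1* = 8.6

Discretionary income = 172 − 12·3 − 2·2 = 132; q_1* = 12 + 0.2·132/3 = 20.8.
At I' = 301: q_1* = 29.4. Change: 29.4 − 20.8 = 8.6.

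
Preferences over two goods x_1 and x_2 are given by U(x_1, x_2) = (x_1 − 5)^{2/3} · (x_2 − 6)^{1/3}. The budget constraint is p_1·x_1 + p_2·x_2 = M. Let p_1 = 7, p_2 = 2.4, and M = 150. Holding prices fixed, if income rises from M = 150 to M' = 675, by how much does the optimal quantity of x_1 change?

Δx_1* = 50

This is Cobb-Douglas in (x_1−5, x_2−6): tangency gives 2/3·p_2·(x_2−6) = 1/3·p_1·(x_1−5).
After buying the subsistence bundle (5, 6), a share 2/3 of the remaining income goes to x_1: x_1* = 5 + 2/3·(M − 5p_1 − 6p_2)/p_1.
Discretionary income = 150 − 5·7 − 6·2.4 = 100.6; x_1* = 5 + 2/3·100.6/7 = 14.581.
At M' = 675: x_1* = 64.581. Change: 64.581 − 14.581 = 50.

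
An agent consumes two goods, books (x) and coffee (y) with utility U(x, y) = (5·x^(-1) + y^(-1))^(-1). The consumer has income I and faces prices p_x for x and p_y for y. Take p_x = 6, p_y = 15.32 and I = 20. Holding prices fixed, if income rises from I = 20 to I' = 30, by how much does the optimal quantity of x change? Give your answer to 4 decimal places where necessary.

Δx* = 0.972

MRS = MU_x/MU_y = 5·(y/x)^(2). Set equal to p_x/p_y.
Hence y/x = ((1/5)·p_x/p_y)^(1/(2)), i.e. raised to the 0.5 power.
With the ratio pinned down, the budget gives x* = I/(p_x + p_y·(y/x)) and y* = (y/x)·x*.
Numerically y/x = 0.279873, so x* = 20/(6 + 15.32·0.279873) = 1.9441.
At I' = 30: x* = 2.9161. Change: 2.9161 − 1.9441 = 0.972.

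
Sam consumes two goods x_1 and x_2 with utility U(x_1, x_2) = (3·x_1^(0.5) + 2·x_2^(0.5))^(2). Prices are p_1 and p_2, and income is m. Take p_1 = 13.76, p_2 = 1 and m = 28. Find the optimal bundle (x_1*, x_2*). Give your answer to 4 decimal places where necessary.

MRS = MU_x_1/MU_x_2 = (3/2)·(x_2/x_1)^(0.5). Set equal to p_1/p_2.
Hence x_2/x_1 = ((2/3)·p_1/p_2)^(1/(0.5)), i.e. raised to the 2 power.
Substitute x_2 = (x_2/x_1)·x_1 into the budget: x_1* = m/(p_1 + p_2·(x_2/x_1)).
Numerically x_2/x_1 = 84.150044, so x_1* = 28/(13.76 + 1·84.150044) = 0.286 and x_2* = 84.150044·0.286 = 24.065.

x_1* = 0.286, x_2* = 24.065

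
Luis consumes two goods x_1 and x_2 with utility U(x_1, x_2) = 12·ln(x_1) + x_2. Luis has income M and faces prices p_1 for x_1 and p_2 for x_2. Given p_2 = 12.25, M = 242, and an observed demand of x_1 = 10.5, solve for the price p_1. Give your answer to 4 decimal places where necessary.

MU_x_1 = 12/x_1, MU_x_2 = 1. Tangency: 12/x_1 = p_1/p_2.
So x_1*(p_1,p_2) = 12·p_2/p_1, independent of income; and x_2* = (M − 12·p_2)/p_2.
Set x_1* = 10.5 in the demand function and solve for p_1: p_1 = 14.

p_1 = 14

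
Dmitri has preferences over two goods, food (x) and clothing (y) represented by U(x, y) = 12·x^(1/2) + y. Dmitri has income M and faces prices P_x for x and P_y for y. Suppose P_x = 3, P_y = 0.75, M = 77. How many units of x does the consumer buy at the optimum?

Thus x* = (6·P_y/P_x)² — independent of M — with the rest of income spent on y.
Plugging in: x* = (6·0.75/3)² = 2.25.

x* = 2.25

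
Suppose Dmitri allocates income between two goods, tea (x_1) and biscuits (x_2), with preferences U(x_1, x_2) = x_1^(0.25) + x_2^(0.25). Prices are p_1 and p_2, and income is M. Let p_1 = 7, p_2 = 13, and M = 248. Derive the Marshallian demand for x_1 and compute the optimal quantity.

x_1* = 19.5355

MRS = MU_x_1/MU_x_2 = (x_2/x_1)^(0.75). Set equal to p_1/p_2.
Solve for the ratio: x_2/x_1 = [p_1/p_2]^(4/3).
Substitute x_2 = (x_2/x_1)·x_1 into the budget: x_1* = M/(p_1 + p_2·(x_2/x_1)).
Numerically x_2/x_1 = 0.438066, so x_1* = 248/(7 + 13·0.438066) = 19.5355.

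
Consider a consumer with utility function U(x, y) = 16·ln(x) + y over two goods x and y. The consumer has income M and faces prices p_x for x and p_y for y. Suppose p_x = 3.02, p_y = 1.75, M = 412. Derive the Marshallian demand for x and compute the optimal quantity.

x* = 9.2715

Set MRS = p_x/p_y: (16/x)/1 = p_x/p_y.
So x*(p_x,p_y) = 16·p_y/p_x, independent of income; and y* = (M − 16·p_y)/p_y.
At the given prices: x* = 16·1.75/3.02 = 9.2715.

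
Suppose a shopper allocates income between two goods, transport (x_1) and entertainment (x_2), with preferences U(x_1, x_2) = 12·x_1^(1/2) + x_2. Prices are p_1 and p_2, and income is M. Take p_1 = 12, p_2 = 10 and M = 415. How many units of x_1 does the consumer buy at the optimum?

Set MRS = p_1/p_2: 6·x_1^(−1/2) = p_1/p_2.
Thus x_1* = (6·p_2/p_1)² — independent of M — with the rest of income spent on x_2.
Plugging in: x_1* = (6·10/12)² = 25.

x_1* = 25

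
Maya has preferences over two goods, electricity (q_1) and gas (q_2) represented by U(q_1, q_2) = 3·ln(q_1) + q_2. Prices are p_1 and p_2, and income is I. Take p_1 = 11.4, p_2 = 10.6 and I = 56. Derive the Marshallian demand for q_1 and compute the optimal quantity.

q_1* = 2.7895

Set MRS = p_1/p_2: (3/q_1)/1 = p_1/p_2.
So q_1*(p_1,p_2) = 3·p_2/p_1, independent of income; and q_2* = (I − 3·p_2)/p_2.
At the given prices: q_1* = 3·10.6/11.4 = 2.7895.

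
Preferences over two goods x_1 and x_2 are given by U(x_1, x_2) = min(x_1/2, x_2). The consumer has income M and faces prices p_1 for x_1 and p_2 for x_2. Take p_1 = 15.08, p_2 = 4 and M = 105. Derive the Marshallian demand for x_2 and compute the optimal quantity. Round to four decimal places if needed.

Leontief preferences: the optimum is at the kink where x_1/2 = x_2/1, i.e. x_2 = (1/2)·x_1.
Budget: p_1·x_1 + p_2·(1/2)·x_1 = M, so (2·p_1 + p_2)·x_1 = 2·M.
Demand: x_1*(p_1,p_2,M) = 2·M/(2·p_1 + p_2), x_2* = M/(2·p_1 + p_2).
Here 2·15.08 + 4 = 34.16, giving x_2* = 3.0738.

x_2* = 3.0738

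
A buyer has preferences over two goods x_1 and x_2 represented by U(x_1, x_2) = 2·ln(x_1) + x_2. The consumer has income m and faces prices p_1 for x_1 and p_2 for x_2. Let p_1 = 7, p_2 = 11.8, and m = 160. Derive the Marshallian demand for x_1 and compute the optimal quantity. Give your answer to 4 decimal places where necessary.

x_1* = 3.3714

So x_1*(p_1,p_2) = 2·p_2/p_1, independent of income; and x_2* = (m − 2·p_2)/p_2.
At the given prices: x_1* = 2·11.8/7 = 3.3714.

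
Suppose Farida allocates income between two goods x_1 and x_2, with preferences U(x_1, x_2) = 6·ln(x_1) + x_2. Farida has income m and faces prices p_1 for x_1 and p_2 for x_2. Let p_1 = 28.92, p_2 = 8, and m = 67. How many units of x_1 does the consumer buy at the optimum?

Set MRS = p_1/p_2: (6/x_1)/1 = p_1/p_2.
So x_1*(p_1,p_2) = 6·p_2/p_1, independent of income; and x_2* = (m − 6·p_2)/p_2.
At the given prices: x_1* = 6·8/28.92 = 1.6598.

x_1* = 1.6598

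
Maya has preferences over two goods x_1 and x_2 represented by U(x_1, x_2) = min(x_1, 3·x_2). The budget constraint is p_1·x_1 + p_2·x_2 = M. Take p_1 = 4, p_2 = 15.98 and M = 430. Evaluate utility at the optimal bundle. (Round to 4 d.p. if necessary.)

With perfect complements, no substitution: consume in ratio x_1:x_2 = 3:1.
Budget: p_1·x_1 + p_2·(1/3)·x_1 = M, so (3·p_1 + p_2)·x_1 = 3·M.
Demand: x_1*(p_1,p_2,M) = 3·M/(3·p_1 + p_2), x_2* = M/(3·p_1 + p_2).
Here 3·4 + 15.98 = 27.98, giving x_1* = 46.1044 and x_2* = 15.3681.
Utility at the optimum: U(46.1044, 15.3681) = 46.1044.

V = 46.1044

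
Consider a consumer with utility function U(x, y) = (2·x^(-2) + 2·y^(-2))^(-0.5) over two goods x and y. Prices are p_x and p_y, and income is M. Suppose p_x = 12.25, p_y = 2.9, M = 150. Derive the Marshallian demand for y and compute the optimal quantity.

From the CES first-order condition, (y/x)^(3) = p_x/p_y.
Solve for the ratio: y/x = [p_x/p_y]^(1/3).
Substitute y = (y/x)·x into the budget: x* = M/(p_x + p_y·(y/x)).
Numerically y/x = 1.616514, so x* = 150/(12.25 + 2.9·1.616514) = 8.8559 and y* = 1.616514·8.8559 = 14.3157.

y* = 14.3157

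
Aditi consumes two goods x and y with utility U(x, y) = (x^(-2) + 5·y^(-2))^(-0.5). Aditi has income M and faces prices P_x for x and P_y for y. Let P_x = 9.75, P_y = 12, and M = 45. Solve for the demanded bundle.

x* = 1.5572, y* = 2.4848

MU_x ∝ x^(-3), MU_y ∝ 5·y^(-3), so MRS = (1/5)·(y/x)^(3) = P_x/P_y.
Solve for the ratio: y/x = [5·P_x/P_y]^(1/3).
With the ratio pinned down, the budget gives x* = M/(P_x + P_y·(y/x)) and y* = (y/x)·x*.
Numerically y/x = 1.595626, so x* = 45/(9.75 + 12·1.595626) = 1.5572 and y* = 1.595626·1.5572 = 2.4848.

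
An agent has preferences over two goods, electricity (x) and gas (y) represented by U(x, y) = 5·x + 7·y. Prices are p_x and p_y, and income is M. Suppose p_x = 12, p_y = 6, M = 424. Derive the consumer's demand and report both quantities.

x* = 0, y* = 70.6667

Perfect substitutes: compare marginal utility per dollar. 5/p_x vs 7/p_y → 0.4167 vs 1.1667.
y gives more utility per dollar, so spend all income on y: y* = M/p_y, x* = 0.
Numerically: x* = 0, y* = 70.6667.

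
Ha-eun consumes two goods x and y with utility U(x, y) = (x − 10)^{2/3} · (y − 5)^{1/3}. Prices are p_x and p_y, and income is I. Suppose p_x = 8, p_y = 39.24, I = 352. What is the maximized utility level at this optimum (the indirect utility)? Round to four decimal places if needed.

MRS = 2·(y−5)/(x−10). Tangency with p_x/p_y gives y−5 = (1/2)·(p_x/p_y)·(x−10).
After buying the subsistence bundle (10, 5), a share 2/3 of the remaining income goes to x: x* = 10 + 2/3·(I − 10p_x − 5p_y)/p_x.
Discretionary income = 352 − 10·8 − 5·39.24 = 75.8; x* = 10 + 2/3·75.8/8 = 16.3167; y* = 5 + 1/3·75.8/39.24 = 5.6439.
Utility at the optimum: U(16.3167, 5.6439) = 2.9507.

V = 2.9507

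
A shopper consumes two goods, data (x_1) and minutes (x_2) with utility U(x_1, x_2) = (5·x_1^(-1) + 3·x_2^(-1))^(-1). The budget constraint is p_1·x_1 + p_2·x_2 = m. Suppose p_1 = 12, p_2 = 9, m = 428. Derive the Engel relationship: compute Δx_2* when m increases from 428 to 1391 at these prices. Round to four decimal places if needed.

Numerically x_2/x_1 = 0.894427, so x_1* = 428/(12 + 9·0.894427) = 21.3468 and x_2* = 0.894427·21.3468 = 19.0932.
At m' = 1391: x_2* = 62.0528. Change: 62.0528 − 19.0932 = 42.9596.

Δx_2* = 42.9596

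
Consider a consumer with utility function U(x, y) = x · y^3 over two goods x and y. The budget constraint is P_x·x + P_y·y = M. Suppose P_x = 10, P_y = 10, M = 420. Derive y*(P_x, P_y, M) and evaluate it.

Tangency: MRS = (1/3)·y/x = P_x/P_y.
So P_y·y = 3·P_x·x; combined with the budget, a share 0.25 of income goes to x.
Demand: x*(P_x,P_y,M) = 0.25·M/P_x and y* = 0.75·M/P_y.
At P_x=10, P_y=10, M=420: y* = 0.75·420/10 = 31.5.

y* = 31.5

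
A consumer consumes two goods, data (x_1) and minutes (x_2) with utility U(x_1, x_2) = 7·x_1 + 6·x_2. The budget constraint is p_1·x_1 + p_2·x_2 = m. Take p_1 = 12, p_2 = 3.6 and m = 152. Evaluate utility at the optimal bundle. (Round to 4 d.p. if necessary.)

V = 253.3333

Linear utility — the consumer picks whichever good has higher MU/price: 7/12 = 0.5833 vs 6/3.6 = 1.6667.
x_2 gives more utility per dollar, so spend all income on x_2: x_2* = m/p_2, x_1* = 0.
Numerically: x_1* = 0, x_2* = 42.2222.
Utility at the optimum: U(0, 42.2222) = 253.3333.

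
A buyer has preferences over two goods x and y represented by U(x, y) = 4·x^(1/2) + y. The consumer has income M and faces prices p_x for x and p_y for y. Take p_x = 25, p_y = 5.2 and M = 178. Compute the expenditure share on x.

share on x = 0.0243

MU_x = 2/√x, MU_y = 1. Tangency: 2/√x = p_x/p_y.
Solve: √x = 2·p_y/p_x, so x*(p_x,p_y) = (2·p_y/p_x)², and y* = (M − p_x·x*)/p_y.
Plugging in: x* = (2·5.2/25)² = 0.1731, y* = 33.3988.
Expenditure on x: 25·0.1731 = 4.3264; share = 0.0243.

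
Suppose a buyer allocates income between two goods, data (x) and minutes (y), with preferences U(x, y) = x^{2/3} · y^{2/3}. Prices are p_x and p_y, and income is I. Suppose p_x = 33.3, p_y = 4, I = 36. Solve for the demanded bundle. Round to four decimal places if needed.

x* = 0.5405, y* = 4.5

Tangency: MRS = y/x = p_x/p_y.
So 2/3·p_y·y = 2/3·p_x·x; combined with the budget, a share 0.5 of income goes to x.
Demand: x*(p_x,p_y,I) = 0.5·I/p_x and y* = 0.5·I/p_y.
At p_x=33.3, p_y=4, I=36: x* = 0.5·36/33.3 = 0.5405, y* = 4.5.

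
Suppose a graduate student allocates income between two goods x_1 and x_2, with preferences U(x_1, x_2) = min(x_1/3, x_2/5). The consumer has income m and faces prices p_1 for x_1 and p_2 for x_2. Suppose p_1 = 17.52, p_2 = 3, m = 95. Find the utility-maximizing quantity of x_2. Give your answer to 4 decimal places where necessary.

With perfect complements, no substitution: consume in ratio x_1:x_2 = 3:5.
Budget: p_1·x_1 + p_2·(5/3)·x_1 = m, so (3·p_1 + 5·p_2)·x_1 = 3·m.
Demand: x_1*(p_1,p_2,m) = 3·m/(3·p_1 + 5·p_2), x_2* = 5·m/(3·p_1 + 5·p_2).
Here 3·17.52 + 5·3 = 67.56, giving x_2* = 7.0308.

x_2* = 7.0308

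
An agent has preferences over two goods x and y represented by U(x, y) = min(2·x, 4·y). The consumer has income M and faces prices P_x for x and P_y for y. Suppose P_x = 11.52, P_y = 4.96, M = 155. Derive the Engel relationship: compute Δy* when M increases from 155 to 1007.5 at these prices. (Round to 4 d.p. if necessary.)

With perfect complements, no substitution: consume in ratio x:y = 4:2.
Budget: P_x·x + P_y·(1/2)·x = M, so (4·P_x + 2·P_y)·x = 4·M.
Demand: x*(P_x,P_y,M) = 4·M/(4·P_x + 2·P_y), y* = 2·M/(4·P_x + 2·P_y).
Here 4·11.52 + 2·4.96 = 56, giving y* = 5.5357.
At M' = 1007.5: y* = 35.9821. Change: 35.9821 − 5.5357 = 30.4464.

Δy* = 30.4464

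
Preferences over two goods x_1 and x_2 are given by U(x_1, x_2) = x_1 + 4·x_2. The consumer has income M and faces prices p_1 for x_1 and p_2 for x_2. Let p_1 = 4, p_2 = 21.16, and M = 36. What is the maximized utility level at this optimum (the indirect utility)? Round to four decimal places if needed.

Linear utility — the consumer picks whichever good has higher MU/price: 1/4 = 0.25 vs 4/21.16 = 0.189.
x_1 gives more utility per dollar, so spend all income on x_1: x_1* = M/p_1, x_2* = 0.
Numerically: x_1* = 9, x_2* = 0.
Utility at the optimum: U(9, 0) = 9.

V = 9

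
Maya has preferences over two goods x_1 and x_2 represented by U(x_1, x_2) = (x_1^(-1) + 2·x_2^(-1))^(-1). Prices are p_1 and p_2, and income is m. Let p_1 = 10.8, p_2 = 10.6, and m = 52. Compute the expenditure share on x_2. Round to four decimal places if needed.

MRS = MU_x_1/MU_x_2 = (1/2)·(x_2/x_1)^(2). Set equal to p_1/p_2.
Hence x_2/x_1 = (2·p_1/p_2)^(1/(2)), i.e. raised to the 0.5 power.
With the ratio pinned down, the budget gives x_1* = m/(p_1 + p_2·(x_2/x_1)) and x_2* = (x_2/x_1)·x_1*.
Numerically x_2/x_1 = 1.427493, so x_1* = 52/(10.8 + 10.6·1.427493) = 2.0053 and x_2* = 1.427493·2.0053 = 2.8625.
Expenditure on x_2: 10.6·2.8625 = 30.3429; share = 0.5835.

share on x_2 = 0.5835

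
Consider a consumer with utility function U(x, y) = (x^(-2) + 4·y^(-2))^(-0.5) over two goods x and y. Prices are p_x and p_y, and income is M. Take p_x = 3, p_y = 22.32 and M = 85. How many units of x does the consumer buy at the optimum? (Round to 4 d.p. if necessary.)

x* = 4.0191

MU_x ∝ x^(-3), MU_y ∝ 4·y^(-3), so MRS = (1/4)·(y/x)^(3) = p_x/p_y.
Hence y/x = (4·p_x/p_y)^(1/(3)), i.e. raised to the 1/3 power.
Substitute y = (y/x)·x into the budget: x* = M/(p_x + p_y·(y/x)).
Numerically y/x = 0.813134, so x* = 85/(3 + 22.32·0.813134) = 4.0191.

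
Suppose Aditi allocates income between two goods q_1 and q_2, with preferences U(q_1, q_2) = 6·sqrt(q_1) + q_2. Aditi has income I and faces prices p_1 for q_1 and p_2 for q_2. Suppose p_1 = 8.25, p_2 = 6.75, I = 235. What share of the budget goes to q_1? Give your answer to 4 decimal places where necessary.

share on q_1 = 0.2115

Plugging in: q_1* = (3·6.75/8.25)² = 6.0248, q_2* = 27.4512.
Expenditure on q_1: 8.25·6.0248 = 49.7045; share = 0.2115.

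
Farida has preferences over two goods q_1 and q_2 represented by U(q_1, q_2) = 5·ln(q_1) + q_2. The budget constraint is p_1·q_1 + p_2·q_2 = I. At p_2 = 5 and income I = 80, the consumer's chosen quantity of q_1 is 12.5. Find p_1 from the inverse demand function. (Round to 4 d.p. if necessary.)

p_1 = 2

Set MRS = p_1/p_2: (5/q_1)/1 = p_1/p_2.
So q_1*(p_1,p_2) = 5·p_2/p_1, independent of income; and q_2* = (I − 5·p_2)/p_2.
Set q_1* = 12.5 in the demand function and solve for p_1: p_1 = 2.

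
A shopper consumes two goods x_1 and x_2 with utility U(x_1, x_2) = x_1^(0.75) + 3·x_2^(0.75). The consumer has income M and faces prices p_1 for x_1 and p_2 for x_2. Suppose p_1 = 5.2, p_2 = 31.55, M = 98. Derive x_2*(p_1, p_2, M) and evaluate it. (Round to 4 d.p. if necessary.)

Numerically x_2/x_1 = 0.059772, so x_1* = 98/(5.2 + 31.55·0.059772) = 13.8304 and x_2* = 0.059772·13.8304 = 0.8267.

x_2* = 0.8267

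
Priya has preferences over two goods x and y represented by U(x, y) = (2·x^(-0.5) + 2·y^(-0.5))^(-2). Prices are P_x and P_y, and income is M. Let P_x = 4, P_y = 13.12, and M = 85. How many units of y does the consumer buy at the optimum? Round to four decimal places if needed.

MU_x ∝ 2·x^(-1.5), MU_y ∝ 2·y^(-1.5), so MRS = (y/x)^(1.5) = P_x/P_y.
Solve for the ratio: y/x = [P_x/P_y]^(2/3).
Substitute y = (y/x)·x into the budget: x* = M/(P_x + P_y·(y/x)).
Numerically y/x = 0.452985, so x* = 85/(4 + 13.12·0.452985) = 8.5486 and y* = 0.452985·8.5486 = 3.8724.

y* = 3.8724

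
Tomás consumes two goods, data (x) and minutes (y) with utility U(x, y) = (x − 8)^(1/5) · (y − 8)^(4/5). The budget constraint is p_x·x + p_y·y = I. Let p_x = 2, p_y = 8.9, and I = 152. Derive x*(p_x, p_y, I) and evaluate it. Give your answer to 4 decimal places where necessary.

x* = 14.48

MRS = (1/4)·(y−8)/(x−8). Tangency with p_x/p_y gives y−8 = 4·(p_x/p_y)·(x−8).
Substituting into the budget: x* = 8 + 0.2·(I − 8·p_x − 8·p_y)/p_x, and y* = 8 + 0.8·(…)/p_y.
Discretionary income = 152 − 8·2 − 8·8.9 = 64.8; x* = 8 + 0.2·64.8/2 = 14.48.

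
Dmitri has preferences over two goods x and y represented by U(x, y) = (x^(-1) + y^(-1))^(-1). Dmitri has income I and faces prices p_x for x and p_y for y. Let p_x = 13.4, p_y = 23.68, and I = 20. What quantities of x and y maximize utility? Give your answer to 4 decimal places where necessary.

From the CES first-order condition, (y/x)^(2) = p_x/p_y.
Solve for the ratio: y/x = [p_x/p_y]^(0.5).
With the ratio pinned down, the budget gives x* = I/(p_x + p_y·(y/x)) and y* = (y/x)·x*.
Numerically y/x = 0.752249, so x* = 20/(13.4 + 23.68·0.752249) = 0.6408 and y* = 0.752249·0.6408 = 0.482.

x* = 0.6408, y* = 0.482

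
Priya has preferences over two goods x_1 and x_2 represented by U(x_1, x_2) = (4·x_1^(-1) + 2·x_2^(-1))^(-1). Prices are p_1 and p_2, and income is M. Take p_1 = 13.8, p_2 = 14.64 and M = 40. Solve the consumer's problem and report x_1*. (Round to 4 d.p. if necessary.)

x_1* = 1.6771

MRS = MU_x_1/MU_x_2 = 2·(x_2/x_1)^(2). Set equal to p_1/p_2.
Hence x_2/x_1 = ((1/2)·p_1/p_2)^(1/(2)), i.e. raised to the 0.5 power.
Substitute x_2 = (x_2/x_1)·x_1 into the budget: x_1* = M/(p_1 + p_2·(x_2/x_1)).
Numerically x_2/x_1 = 0.686521, so x_1* = 40/(13.8 + 14.64·0.686521) = 1.6771.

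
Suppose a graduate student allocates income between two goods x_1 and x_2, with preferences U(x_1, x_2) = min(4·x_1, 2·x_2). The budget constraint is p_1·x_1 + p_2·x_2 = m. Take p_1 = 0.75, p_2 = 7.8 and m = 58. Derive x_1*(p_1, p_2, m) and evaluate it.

With perfect complements, no substitution: consume in ratio x_1:x_2 = 2:4.
Budget: p_1·x_1 + p_2·2·x_1 = m, so (2·p_1 + 4·p_2)·x_1 = 2·m.
Demand: x_1*(p_1,p_2,m) = 2·m/(2·p_1 + 4·p_2), x_2* = 4·m/(2·p_1 + 4·p_2).
Here 2·0.75 + 4·7.8 = 32.7, giving x_1* = 3.5474.

x_1* = 3.5474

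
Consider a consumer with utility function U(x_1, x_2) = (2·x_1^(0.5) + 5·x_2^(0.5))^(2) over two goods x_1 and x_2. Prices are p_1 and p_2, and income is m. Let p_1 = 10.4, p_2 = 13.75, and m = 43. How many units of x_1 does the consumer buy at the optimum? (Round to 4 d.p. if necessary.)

x_1* = 0.7219

MRS = MU_x_1/MU_x_2 = (2/5)·(x_2/x_1)^(0.5). Set equal to p_1/p_2.
Hence x_2/x_1 = ((5/2)·p_1/p_2)^(1/(0.5)), i.e. raised to the 2 power.
Substitute x_2 = (x_2/x_1)·x_1 into the budget: x_1* = m/(p_1 + p_2·(x_2/x_1)).
Numerically x_2/x_1 = 3.575537, so x_1* = 43/(10.4 + 13.75·3.575537) = 0.7219.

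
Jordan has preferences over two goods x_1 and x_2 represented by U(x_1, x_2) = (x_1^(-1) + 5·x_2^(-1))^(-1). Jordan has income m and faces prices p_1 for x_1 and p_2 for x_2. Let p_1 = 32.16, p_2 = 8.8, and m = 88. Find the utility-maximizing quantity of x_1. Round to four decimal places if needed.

x_1* = 1.2612

From the CES first-order condition, (1/5)·(x_2/x_1)^(2) = p_1/p_2.
Hence x_2/x_1 = (5·p_1/p_2)^(1/(2)), i.e. raised to the 0.5 power.
With the ratio pinned down, the budget gives x_1* = m/(p_1 + p_2·(x_2/x_1)) and x_2* = (x_2/x_1)·x_1*.
Numerically x_2/x_1 = 4.274661, so x_1* = 88/(32.16 + 8.8·4.274661) = 1.2612.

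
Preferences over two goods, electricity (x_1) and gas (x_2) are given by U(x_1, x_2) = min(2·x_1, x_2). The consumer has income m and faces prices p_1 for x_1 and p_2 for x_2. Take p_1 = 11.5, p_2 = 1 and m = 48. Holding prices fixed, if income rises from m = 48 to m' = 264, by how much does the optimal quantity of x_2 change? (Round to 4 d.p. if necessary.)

Leontief preferences: the optimum is at the kink where x_1/1 = x_2/2, i.e. x_2 = 2·x_1.
Budget: p_1·x_1 + p_2·2·x_1 = m, so (p_1 + 2·p_2)·x_1 = m.
Demand: x_1*(p_1,p_2,m) = m/(p_1 + 2·p_2), x_2* = 2·m/(p_1 + 2·p_2).
Here 11.5 + 2·1 = 13.5, giving x_2* = 7.1111.
At m' = 264: x_2* = 39.1111. Change: 39.1111 − 7.1111 = 32.

Δx_2* = 32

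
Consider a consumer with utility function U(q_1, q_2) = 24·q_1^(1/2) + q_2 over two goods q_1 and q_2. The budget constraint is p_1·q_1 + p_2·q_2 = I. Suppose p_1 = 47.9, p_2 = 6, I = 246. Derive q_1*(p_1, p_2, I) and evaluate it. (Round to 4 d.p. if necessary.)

Set MRS = p_1/p_2: 12·q_1^(−1/2) = p_1/p_2.
Solve: √q_1 = 12·p_2/p_1, so q_1*(p_1,p_2) = (12·p_2/p_1)², and q_2* = (I − p_1·q_1*)/p_2.
Plugging in: q_1* = (12·6/47.9)² = 2.2594.

q_1* = 2.2594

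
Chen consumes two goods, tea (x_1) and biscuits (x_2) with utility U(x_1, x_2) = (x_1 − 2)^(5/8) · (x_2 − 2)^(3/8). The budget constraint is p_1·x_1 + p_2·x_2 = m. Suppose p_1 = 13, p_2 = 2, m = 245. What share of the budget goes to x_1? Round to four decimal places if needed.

Let x_1' = x_1−2, x_2' = x_2−2. MRS = (5/3)·x_2'/x_1' = p_1/p_2.
After buying the subsistence bundle (2, 2), a share 0.625 of the remaining income goes to x_1: x_1* = 2 + 0.625·(m − 2p_1 − 2p_2)/p_1.
Discretionary income = 245 − 2·13 − 2·2 = 215; x_1* = 2 + 0.625·215/13 = 12.3365; x_2* = 2 + 0.375·215/2 = 42.3125.
Expenditure on x_1: 13·12.3365 = 160.375; share = 0.6546.

share on x_1 = 0.6546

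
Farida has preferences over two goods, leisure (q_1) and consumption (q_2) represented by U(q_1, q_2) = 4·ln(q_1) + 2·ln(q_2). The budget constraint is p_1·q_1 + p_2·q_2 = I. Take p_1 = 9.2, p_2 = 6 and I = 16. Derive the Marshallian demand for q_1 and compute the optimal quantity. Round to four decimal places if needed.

Demand: q_1*(p_1,p_2,I) = 2/3·I/p_1 and q_2* = 1/3·I/p_2.
At p_1=9.2, p_2=6, I=16: q_1* = 2/3·16/9.2 = 1.1594.

q_1* = 1.1594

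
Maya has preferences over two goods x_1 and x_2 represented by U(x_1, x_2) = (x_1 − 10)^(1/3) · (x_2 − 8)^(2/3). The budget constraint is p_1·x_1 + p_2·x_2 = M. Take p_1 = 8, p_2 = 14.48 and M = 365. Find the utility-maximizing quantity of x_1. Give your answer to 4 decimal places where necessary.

This is Cobb-Douglas in (x_1−10, x_2−8): tangency gives 1/3·p_2·(x_2−8) = 2/3·p_1·(x_1−10).
After buying the subsistence bundle (10, 8), a share 1/3 of the remaining income goes to x_1: x_1* = 10 + 1/3·(M − 10p_1 − 8p_2)/p_1.
Discretionary income = 365 − 10·8 − 8·14.48 = 169.16; x_1* = 10 + 1/3·169.16/8 = 17.0483.

x_1* = 17.0483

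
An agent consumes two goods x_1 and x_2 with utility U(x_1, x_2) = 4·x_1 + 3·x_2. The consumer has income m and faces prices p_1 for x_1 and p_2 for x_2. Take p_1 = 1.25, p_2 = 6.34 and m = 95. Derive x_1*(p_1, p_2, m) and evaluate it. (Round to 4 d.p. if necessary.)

x_1* = 76

Linear utility — the consumer picks whichever good has higher MU/price: 4/1.25 = 3.2 vs 3/6.34 = 0.4732.
x_1 gives more utility per dollar, so spend all income on x_1: x_1* = m/p_1, x_2* = 0.
Numerically: x_1* = 76, x_2* = 0.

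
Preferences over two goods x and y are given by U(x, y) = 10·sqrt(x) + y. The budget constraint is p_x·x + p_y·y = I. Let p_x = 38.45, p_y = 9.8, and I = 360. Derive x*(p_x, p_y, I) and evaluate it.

Thus x* = (5·p_y/p_x)² — independent of I — with the rest of income spent on y.
Plugging in: x* = (5·9.8/38.45)² = 1.6241.

x* = 1.6241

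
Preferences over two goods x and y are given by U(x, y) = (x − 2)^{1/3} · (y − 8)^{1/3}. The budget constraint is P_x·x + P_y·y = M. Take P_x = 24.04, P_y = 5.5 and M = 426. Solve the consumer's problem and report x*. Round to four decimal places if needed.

x* = 8.9451

Let x' = x−2, y' = y−8. MRS = y'/x' = P_x/P_y.
After buying the subsistence bundle (2, 8), a share 0.5 of the remaining income goes to x: x* = 2 + 0.5·(M − 2P_x − 8P_y)/P_x.
Discretionary income = 426 − 2·24.04 − 8·5.5 = 333.92; x* = 2 + 0.5·333.92/24.04 = 8.9451.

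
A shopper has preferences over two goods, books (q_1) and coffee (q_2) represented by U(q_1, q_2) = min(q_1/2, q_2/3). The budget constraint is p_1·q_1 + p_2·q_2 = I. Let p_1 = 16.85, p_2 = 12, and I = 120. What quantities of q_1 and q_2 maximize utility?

q_1* = 3.4433, q_2* = 5.165

Leontief preferences: the optimum is at the kink where q_1/2 = q_2/3, i.e. q_2 = (3/2)·q_1.
Budget: p_1·q_1 + p_2·(3/2)·q_1 = I, so (2·p_1 + 3·p_2)·q_1 = 2·I.
Demand: q_1*(p_1,p_2,I) = 2·I/(2·p_1 + 3·p_2), q_2* = 3·I/(2·p_1 + 3·p_2).
Here 2·16.85 + 3·12 = 69.7, giving q_1* = 3.4433 and q_2* = 5.165.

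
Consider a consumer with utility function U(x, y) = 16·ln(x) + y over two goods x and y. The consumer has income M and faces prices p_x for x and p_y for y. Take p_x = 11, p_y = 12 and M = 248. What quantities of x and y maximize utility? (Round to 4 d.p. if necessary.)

Set MRS = p_x/p_y: (16/x)/1 = p_x/p_y.
So x*(p_x,p_y) = 16·p_y/p_x, independent of income; and y* = (M − 16·p_y)/p_y.
At the given prices: x* = 16·12/11 = 17.4545, and y* = 4.6667.

x* = 17.4545, y* = 4.6667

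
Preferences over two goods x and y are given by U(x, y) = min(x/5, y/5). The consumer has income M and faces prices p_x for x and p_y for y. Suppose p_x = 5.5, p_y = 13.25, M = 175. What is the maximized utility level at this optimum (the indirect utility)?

Demand: x*(p_x,p_y,M) = 5·M/(5·p_x + 5·p_y), y* = 5·M/(5·p_x + 5·p_y).
Here 5·5.5 + 5·13.25 = 93.75, giving x* = 9.3333 and y* = 9.3333.
Utility at the optimum: U(9.3333, 9.3333) = 1.8667.

V = 1.8667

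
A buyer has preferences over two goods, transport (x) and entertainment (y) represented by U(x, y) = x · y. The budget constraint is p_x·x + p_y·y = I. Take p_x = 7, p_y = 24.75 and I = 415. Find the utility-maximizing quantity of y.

y* = 8.3838

MU_x/MU_y = (y)/(x); tangency sets this equal to p_x/p_y.
So p_y·y = p_x·x; combined with the budget, a share 0.5 of income goes to x.
Demand: x*(p_x,p_y,I) = 0.5·I/p_x and y* = 0.5·I/p_y.
At p_x=7, p_y=24.75, I=415: y* = 0.5·415/24.75 = 8.3838.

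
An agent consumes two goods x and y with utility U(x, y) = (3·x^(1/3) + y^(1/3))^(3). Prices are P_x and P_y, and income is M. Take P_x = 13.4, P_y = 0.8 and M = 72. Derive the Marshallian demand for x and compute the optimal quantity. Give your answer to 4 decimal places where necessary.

x* = 3.0057

MU_x ∝ 3·x^(-2/3), MU_y ∝ y^(-2/3), so MRS = 3·(y/x)^(2/3) = P_x/P_y.
Solve for the ratio: y/x = [(1/3)·P_x/P_y]^(1.5).
With the ratio pinned down, the budget gives x* = M/(P_x + P_y·(y/x)) and y* = (y/x)·x*.
Numerically y/x = 13.192902, so x* = 72/(13.4 + 0.8·13.192902) = 3.0057.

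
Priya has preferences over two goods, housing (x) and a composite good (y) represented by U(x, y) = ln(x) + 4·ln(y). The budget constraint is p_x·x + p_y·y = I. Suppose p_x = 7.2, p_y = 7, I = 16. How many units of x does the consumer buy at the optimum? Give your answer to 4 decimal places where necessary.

MU_x/MU_y = (y)/(4·x); tangency sets this equal to p_x/p_y.
Rearranging, p_y·y = 4·p_x·x. Substituting into the budget gives p_x·x·(1 + 4) = I.
Demand: x*(p_x,p_y,I) = 0.2·I/p_x and y* = 0.8·I/p_y.
At p_x=7.2, p_y=7, I=16: x* = 0.2·16/7.2 = 0.4444.

x* = 0.4444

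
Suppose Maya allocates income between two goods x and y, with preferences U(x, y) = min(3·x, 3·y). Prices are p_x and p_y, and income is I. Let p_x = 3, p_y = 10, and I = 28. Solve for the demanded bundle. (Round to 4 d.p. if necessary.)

With perfect complements, no substitution: consume in ratio x:y = 3:3.
Budget: p_x·x + p_y·x = I, so (3·p_x + 3·p_y)·x = 3·I.
Demand: x*(p_x,p_y,I) = 3·I/(3·p_x + 3·p_y), y* = 3·I/(3·p_x + 3·p_y).
Here 3·3 + 3·10 = 39, giving x* = 2.1538 and y* = 2.1538.

x* = 2.1538, y* = 2.1538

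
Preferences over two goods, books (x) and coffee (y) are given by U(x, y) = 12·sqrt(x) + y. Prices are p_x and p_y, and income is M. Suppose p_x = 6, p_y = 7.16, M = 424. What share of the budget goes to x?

Set MRS = p_x/p_y: 6·x^(−1/2) = p_x/p_y.
Solve: √x = 6·p_y/p_x, so x*(p_x,p_y) = (6·p_y/p_x)², and y* = (M − p_x·x*)/p_y.
Plugging in: x* = (6·7.16/6)² = 51.2656, y* = 16.2579.
Expenditure on x: 6·51.2656 = 307.5936; share = 0.7255.

share on x = 0.7255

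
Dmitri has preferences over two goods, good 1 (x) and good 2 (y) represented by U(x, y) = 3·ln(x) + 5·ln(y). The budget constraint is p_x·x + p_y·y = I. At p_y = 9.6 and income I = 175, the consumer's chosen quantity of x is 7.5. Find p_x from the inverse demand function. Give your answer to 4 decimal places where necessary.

p_x = 8.75

The MRS is (3/5)·y/x. Set MRS = p_x/p_y.
Rearranging, p_y·y = (5/3)·p_x·x. Substituting into the budget gives p_x·x·(1 + (5/3)) = I.
Demand: x*(p_x,p_y,I) = 0.375·I/p_x and y* = 0.625·I/p_y.
Set x* = 7.5 in the demand function and solve for p_x: p_x = 8.75.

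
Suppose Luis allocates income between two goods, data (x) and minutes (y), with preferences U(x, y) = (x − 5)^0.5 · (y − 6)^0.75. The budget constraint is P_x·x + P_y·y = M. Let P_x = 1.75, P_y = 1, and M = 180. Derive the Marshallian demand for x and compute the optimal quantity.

Let x' = x−5, y' = y−6. MRS = (2/3)·y'/x' = P_x/P_y.
After buying the subsistence bundle (5, 6), a share 0.4 of the remaining income goes to x: x* = 5 + 0.4·(M − 5P_x − 6P_y)/P_x.
Discretionary income = 180 − 5·1.75 − 6·1 = 165.25; x* = 5 + 0.4·165.25/1.75 = 42.7714.

x* = 42.7714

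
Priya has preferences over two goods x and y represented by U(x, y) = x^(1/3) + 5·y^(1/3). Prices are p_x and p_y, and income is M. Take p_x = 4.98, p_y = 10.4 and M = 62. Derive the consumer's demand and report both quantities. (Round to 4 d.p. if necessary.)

Numerically y/x = 3.704666, so x* = 62/(4.98 + 10.4·3.704666) = 1.425 and y* = 3.704666·1.425 = 5.2792.

x* = 1.425, y* = 5.2792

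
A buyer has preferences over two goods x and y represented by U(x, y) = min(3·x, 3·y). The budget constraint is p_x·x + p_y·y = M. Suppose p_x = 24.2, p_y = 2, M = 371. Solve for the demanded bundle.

x* = 14.1603, y* = 14.1603

Leontief preferences: the optimum is at the kink where x/3 = y/3, i.e. y = x.
Budget: p_x·x + p_y·x = M, so (3·p_x + 3·p_y)·x = 3·M.
Demand: x*(p_x,p_y,M) = 3·M/(3·p_x + 3·p_y), y* = 3·M/(3·p_x + 3·p_y).
Here 3·24.2 + 3·2 = 78.6, giving x* = 14.1603 and y* = 14.1603.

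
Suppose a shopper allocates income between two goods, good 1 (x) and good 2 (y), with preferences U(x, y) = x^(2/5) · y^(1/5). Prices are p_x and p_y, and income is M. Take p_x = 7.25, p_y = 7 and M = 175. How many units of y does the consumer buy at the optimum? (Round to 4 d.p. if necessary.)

MU_x/MU_y = (0.4·y)/(0.2·x); tangency sets this equal to p_x/p_y.
So 0.4·p_y·y = 0.2·p_x·x; combined with the budget, a share 2/3 of income goes to x.
Demand: x*(p_x,p_y,M) = 2/3·M/p_x and y* = 1/3·M/p_y.
At p_x=7.25, p_y=7, M=175: y* = 1/3·175/7 = 8.3333.

y* = 8.3333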